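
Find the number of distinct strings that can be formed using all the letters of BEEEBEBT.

BEEEBEBT has 8 letters with B appearing 3 times and E appearing 4 times.
Dividing 8! = 40320 by 4!·3! = 144 for the repeated letters gives 280.

280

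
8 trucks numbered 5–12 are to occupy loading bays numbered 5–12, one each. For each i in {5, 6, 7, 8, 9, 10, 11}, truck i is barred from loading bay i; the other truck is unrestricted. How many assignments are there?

Let Aᵢ (for 5 ≤ i ≤ 11) be the placements that put truck i in its forbidden loading bay. Any j of these fix j positions, leaving (8−j)! ways to fill the rest, and there are C(7,j) ways to pick which j.
By inclusion–exclusion, the number of valid placements is Σ_{j=0}^{7} (−1)^j C(7,j)·(8−j)!.
Computing: 40320 − 35280 + 15120 − 4200 + 840 − 126 + 14 − 1 = 16687.

16687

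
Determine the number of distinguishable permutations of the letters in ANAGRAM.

ANAGRAM has 7 letters with A appearing 3 times.
The number of distinct arrangements is 7!/(3!) = 5040/6 = 840.

840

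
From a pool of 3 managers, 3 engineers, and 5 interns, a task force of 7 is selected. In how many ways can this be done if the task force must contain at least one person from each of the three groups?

314

Unrestricted: C(11,7) = 330 ways to pick any 7 of the 11.
Selections missing a whole group: no managers → C(8,7) = 8; no engineers → C(8,7) = 8; no interns → C(6,7) = 0.
Add back selections omitting two groups (i.e. drawn from a single group): C(3,7) + C(3,7) + C(5,7) = 0.
By inclusion–exclusion: 330 − 16 + 0 = 314.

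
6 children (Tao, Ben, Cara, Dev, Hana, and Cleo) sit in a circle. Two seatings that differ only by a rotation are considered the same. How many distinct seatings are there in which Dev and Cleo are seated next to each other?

Glue Dev and Cleo into a block (2 internal orders). Seating 5 units around a circle gives (4)! arrangements.
So 2 × (4)! = 2 × 24 = 48.

48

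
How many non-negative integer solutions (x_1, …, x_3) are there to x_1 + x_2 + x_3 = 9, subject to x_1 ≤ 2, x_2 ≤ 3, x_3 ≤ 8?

11

Without the upper bounds there are C(11,2) = 55 ways to split 9 among 3 variables.
Subtract solutions that violate a single cap (substitute x_i' = x_i − (cap_i+1)): x_1 ≥ 3 gives C(8,2) = 28; x_2 ≥ 4 gives C(7,2) = 21; x_3 ≥ 9 gives C(2,2) = 1. Together 50.
Add back pairs where two caps are both exceeded: 6 + 0 + 0 = 6.
By inclusion–exclusion the count is 55 − 50 + 6 = 11.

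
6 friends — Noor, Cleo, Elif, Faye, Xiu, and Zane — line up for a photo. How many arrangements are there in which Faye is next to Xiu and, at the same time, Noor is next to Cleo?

Treat {Faye,Xiu} as one block (2 orders) and {Noor,Cleo} as another (2 orders).
That leaves 4 units to arrange: 2 × 2 × 4! = 4 × 24 = 96.

96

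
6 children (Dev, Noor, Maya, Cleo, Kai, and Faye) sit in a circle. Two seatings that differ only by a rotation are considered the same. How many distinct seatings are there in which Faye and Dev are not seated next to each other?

Without the restriction there are (5)! = 120 seatings.
Those with Faye next to Dev: fuse the pair into one unit and seat 5 units around a circle — 2·(4)! = 48.
Subtracting, 120 − 48 = 72.

72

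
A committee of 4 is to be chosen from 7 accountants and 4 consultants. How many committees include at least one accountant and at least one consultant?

Total 4-person selections from all 11: C(11,4) = 330.
Subtract selections that omit an entire group: no accountants → C(4,4) = 1; no consultants → C(7,4) = 35.
Both groups omitted at once is impossible, so 330 − 36 = 294.

294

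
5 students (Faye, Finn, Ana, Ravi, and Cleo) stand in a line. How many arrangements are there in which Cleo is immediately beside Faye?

48

Place the 3 others and the Cleo-Faye pair as 4 objects in a line; the pair has 2 internal arrangements.
That gives 2 × 4! = 2 × 24 = 48.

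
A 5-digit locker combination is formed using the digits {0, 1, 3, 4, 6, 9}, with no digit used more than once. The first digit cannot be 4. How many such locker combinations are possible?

The first digit has 6−1 = 5 choices (anything except 4).
The remaining 4 digits are filled from the other 5 symbols without repetition: 5 × 4 × 3 × 2 = 120.
Total: 5 × 120 = 600.

600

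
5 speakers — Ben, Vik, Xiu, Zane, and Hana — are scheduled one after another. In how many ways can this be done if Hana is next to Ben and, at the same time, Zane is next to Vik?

24

Treat {Hana,Ben} as one block (2 orders) and {Zane,Vik} as another (2 orders).
That leaves 3 units to arrange: 2 × 2 × 3! = 4 × 6 = 24.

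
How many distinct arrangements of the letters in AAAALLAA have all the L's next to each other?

7

Treat the 2 copies of L as a single block. The multiset to arrange is then {LL, A, A, A, A, A, A}, 7 items in all.
That gives (7)!/(6!) = 7 arrangements.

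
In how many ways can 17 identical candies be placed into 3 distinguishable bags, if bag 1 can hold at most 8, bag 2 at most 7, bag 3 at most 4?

6

Ignoring the caps, the number of non-negative solutions to x_1+…+x_3 = 17 is C(19,2) = 171.
Subtract solutions that violate a single cap (substitute x_i' = x_i − (cap_i+1)): x_1 ≥ 9 gives C(10,2) = 45; x_2 ≥ 8 gives C(11,2) = 55; x_3 ≥ 5 gives C(14,2) = 91. Together 191.
Add back pairs where two caps are both exceeded: 1 + 10 + 15 = 26.
By inclusion–exclusion the count is 171 − 191 + 26 = 6.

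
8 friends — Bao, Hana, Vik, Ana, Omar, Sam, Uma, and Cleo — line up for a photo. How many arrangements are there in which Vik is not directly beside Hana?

Of the 8! = 40320 arrangements, those with Vik and Hana adjacent number 2 × 7! = 10080 (treat the pair as a block with 2 internal orders).
Complementary counting: 40320 − 10080 = 30240.

30240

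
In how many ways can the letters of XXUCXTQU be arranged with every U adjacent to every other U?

Treat the 2 copies of U as a single block. The multiset to arrange is then {UU, C, Q, T, X, X, X}, 7 items in all.
That gives (7)!/(3!) = 840 arrangements.

840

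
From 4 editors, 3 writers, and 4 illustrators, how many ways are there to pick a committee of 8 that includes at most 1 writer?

Split by how many writers are chosen (0 through 1).
Sum: C(3,0)·C(8,8) + C(3,1)·C(8,7) = 1 + 24 = 25.

25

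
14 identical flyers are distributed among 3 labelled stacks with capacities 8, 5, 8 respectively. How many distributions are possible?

33

Ignoring the caps, the number of non-negative solutions to x_1+…+x_3 = 14 is C(16,2) = 120.
Subtract solutions that violate a single cap (substitute x_i' = x_i − (cap_i+1)): x_1 ≥ 9 gives C(7,2) = 21; x_2 ≥ 6 gives C(10,2) = 45; x_3 ≥ 9 gives C(7,2) = 21. Together 87.
No two caps can be exceeded simultaneously, so the pair terms are all 0.
By inclusion–exclusion the count is 120 − 87 + 0 = 33.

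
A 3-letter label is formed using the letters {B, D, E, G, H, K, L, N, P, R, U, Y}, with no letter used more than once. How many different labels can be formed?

1320

With no repetition, fill the 3 letters in order: 12 choices, then 11, down to 10.
That product is 12 × 11 × 10 = 1320.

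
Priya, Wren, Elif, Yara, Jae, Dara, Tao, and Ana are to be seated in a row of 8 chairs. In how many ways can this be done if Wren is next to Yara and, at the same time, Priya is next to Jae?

Treat {Wren,Yara} as one block (2 orders) and {Priya,Jae} as another (2 orders).
That leaves 6 units to arrange: 2 × 2 × 6! = 4 × 720 = 2880.

2880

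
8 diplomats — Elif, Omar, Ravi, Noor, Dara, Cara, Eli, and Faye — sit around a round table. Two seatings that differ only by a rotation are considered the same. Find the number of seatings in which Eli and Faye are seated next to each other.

1440

Glue Eli and Faye into a block (2 internal orders). Seating 7 units around a circle gives (6)! arrangements.
So 2 × (6)! = 2 × 720 = 1440.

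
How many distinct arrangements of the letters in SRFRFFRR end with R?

140

With the last slot taken by R, it remains to arrange the other 7 letters (SFRFFRR).
Those 7 letters have F appearing 3 times and R appearing 3 times, giving (7)!/(3!·3!) = 140.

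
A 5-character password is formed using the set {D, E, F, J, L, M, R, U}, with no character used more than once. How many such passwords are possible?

This is a permutation of 5 out of 8: P(8,5) = 8!/3!.
That product is 8 × 7 × 6 × 5 × 4 = 6720.

6720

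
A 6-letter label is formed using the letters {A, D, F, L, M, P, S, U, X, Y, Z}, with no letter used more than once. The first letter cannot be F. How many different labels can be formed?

302400

The first letter has 11−1 = 10 choices (anything except F).
The remaining 5 letters are filled from the other 10 symbols without repetition: 10 × 9 × 8 × 7 × 6 = 30240.
Total: 10 × 30240 = 302400.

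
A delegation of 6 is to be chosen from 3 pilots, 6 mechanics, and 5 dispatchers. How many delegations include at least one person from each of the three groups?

Total 6-person selections from all 14: C(14,6) = 3003.
Selections missing a whole group: no pilots → C(11,6) = 462; no mechanics → C(8,6) = 28; no dispatchers → C(9,6) = 84.
Add back selections omitting two groups (i.e. drawn from a single group): C(3,6) + C(6,6) + C(5,6) = 1.
By inclusion–exclusion: 3003 − 574 + 1 = 2430.

2430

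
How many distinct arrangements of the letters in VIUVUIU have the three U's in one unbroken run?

30

Treat the 3 copies of U as a single block. The multiset to arrange is then {UUU, I, I, V, V}, 5 items in all.
That gives (5)!/(2!·2!) = 30 arrangements.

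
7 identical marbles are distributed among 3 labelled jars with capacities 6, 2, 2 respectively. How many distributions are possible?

Ignoring the caps, the number of non-negative solutions to x_1+…+x_3 = 7 is C(9,2) = 36.
Subtract solutions that violate a single cap (substitute x_i' = x_i − (cap_i+1)): x_1 ≥ 7 gives C(2,2) = 1; x_2 ≥ 3 gives C(6,2) = 15; x_3 ≥ 3 gives C(6,2) = 15. Together 31.
Add back pairs where two caps are both exceeded: 0 + 0 + 3 = 3.
By inclusion–exclusion the count is 36 − 31 + 3 = 8.

8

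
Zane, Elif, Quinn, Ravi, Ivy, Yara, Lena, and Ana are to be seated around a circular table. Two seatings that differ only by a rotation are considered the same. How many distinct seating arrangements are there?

Fix one person's seat to break rotational symmetry; the remaining 7 people can be arranged in (7)! = 5040 ways.

5040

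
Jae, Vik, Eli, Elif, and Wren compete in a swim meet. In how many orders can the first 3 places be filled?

This is an ordered selection of 3 from 5: P(5,3).
That gives 5 × 4 × 3 = 60.

60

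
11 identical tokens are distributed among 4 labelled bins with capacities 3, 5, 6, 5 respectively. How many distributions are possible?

Without the upper bounds there are C(14,3) = 364 ways to split 11 among 4 bins.
Subtract solutions that violate a single cap (substitute x_i' = x_i − (cap_i+1)): x_1 ≥ 4 gives C(10,3) = 120; x_2 ≥ 6 gives C(8,3) = 56; x_3 ≥ 7 gives C(7,3) = 35; x_4 ≥ 6 gives C(8,3) = 56. Together 267.
Add back pairs where two caps are both exceeded: 4 + 1 + 4 + 0 + 0 + 0 = 9.
By inclusion–exclusion the count is 364 − 267 + 9 = 106.

106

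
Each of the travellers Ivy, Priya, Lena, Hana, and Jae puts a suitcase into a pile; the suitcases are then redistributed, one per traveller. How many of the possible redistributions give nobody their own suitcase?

44

This is the derangement count D_5: permutations of 5 items with no fixed point.
By inclusion–exclusion this is Σ_{j=0}^{5} (−1)^j C(5,j)·(5−j)!.
Computing: 120 − 120 + 60 − 20 + 5 − 1 = 44.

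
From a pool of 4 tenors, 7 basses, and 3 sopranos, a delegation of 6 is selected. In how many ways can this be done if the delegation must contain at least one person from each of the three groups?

With no constraint there are C(14,6) = 3003 possible selections.
Selections missing a whole group: no tenors → C(10,6) = 210; no basses → C(7,6) = 7; no sopranos → C(11,6) = 462.
Add back selections omitting two groups (i.e. drawn from a single group): C(4,6) + C(7,6) + C(3,6) = 7.
By inclusion–exclusion: 3003 − 679 + 7 = 2331.

2331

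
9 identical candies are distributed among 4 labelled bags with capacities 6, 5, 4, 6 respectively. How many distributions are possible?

145

Ignoring the caps, the number of non-negative solutions to x_1+…+x_4 = 9 is C(12,3) = 220.
Subtract solutions that violate a single cap (substitute x_i' = x_i − (cap_i+1)): x_1 ≥ 7 gives C(5,3) = 10; x_2 ≥ 6 gives C(6,3) = 20; x_3 ≥ 5 gives C(7,3) = 35; x_4 ≥ 7 gives C(5,3) = 10. Together 75.
No two caps can be exceeded simultaneously, so the pair terms are all 0.
By inclusion–exclusion the count is 220 − 75 + 0 = 145.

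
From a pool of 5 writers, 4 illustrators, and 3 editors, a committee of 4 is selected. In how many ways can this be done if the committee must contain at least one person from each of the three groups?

Total 4-person selections from all 12: C(12,4) = 495.
Subtract selections that omit an entire group: no writers → C(7,4) = 35; no illustrators → C(8,4) = 70; no editors → C(9,4) = 126.
Add back selections omitting two groups (i.e. drawn from a single group): C(5,4) + C(4,4) + C(3,4) = 6.
By inclusion–exclusion: 495 − 231 + 6 = 270.

270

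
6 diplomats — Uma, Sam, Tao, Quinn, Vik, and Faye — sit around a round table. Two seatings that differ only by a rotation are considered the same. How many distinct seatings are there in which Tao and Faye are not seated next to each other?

72

All circular seatings of 6 people number (5)! = 120.
Seatings with Tao beside Faye: treat them as a block with 2 internal orders, giving 2 × (4)! = 48.
Subtracting, 120 − 48 = 72.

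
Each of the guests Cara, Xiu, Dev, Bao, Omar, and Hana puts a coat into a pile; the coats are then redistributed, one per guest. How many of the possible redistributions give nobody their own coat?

This is the derangement count D_6: permutations of 6 items with no fixed point.
By inclusion–exclusion this is Σ_{j=0}^{6} (−1)^j C(6,j)·(6−j)!.
Computing: 720 − 720 + 360 − 120 + 30 − 6 + 1 = 265.

265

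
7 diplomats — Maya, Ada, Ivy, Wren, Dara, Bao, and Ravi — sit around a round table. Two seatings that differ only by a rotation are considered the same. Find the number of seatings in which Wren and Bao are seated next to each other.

240

Treat {Wren, Bao} as one unit (2 internal orders) and seat the resulting 6 units around the table: (5)! circular arrangements.
So 2 × (5)! = 2 × 120 = 240.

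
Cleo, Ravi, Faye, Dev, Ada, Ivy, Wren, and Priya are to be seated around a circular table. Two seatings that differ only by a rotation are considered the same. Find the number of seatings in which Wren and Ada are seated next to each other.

Glue Wren and Ada into a block (2 internal orders). Seating 7 units around a circle gives (6)! arrangements.
So 2 × (6)! = 2 × 720 = 1440.

1440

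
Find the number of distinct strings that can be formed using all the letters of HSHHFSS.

The 7 letters of HSHHFSS have repeats: H appearing 3 times and S appearing 3 times.
The number of distinct arrangements is 7!/(3!·3!) = 5040/36 = 140.

140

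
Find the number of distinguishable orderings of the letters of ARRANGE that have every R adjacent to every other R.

360

Treat the 2 copies of R as a single block. The multiset to arrange is then {RR, A, A, E, G, N}, 6 items in all.
That gives (6)!/(2!) = 360 arrangements.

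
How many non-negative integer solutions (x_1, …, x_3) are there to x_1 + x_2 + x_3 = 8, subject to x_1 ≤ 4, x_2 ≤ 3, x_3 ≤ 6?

Without the upper bounds there are C(10,2) = 45 ways to split 8 among 3 variables.
Subtract solutions that violate a single cap (substitute x_i' = x_i − (cap_i+1)): x_1 ≥ 5 gives C(5,2) = 10; x_2 ≥ 4 gives C(6,2) = 15; x_3 ≥ 7 gives C(3,2) = 3. Together 28.
No two caps can be exceeded simultaneously, so the pair terms are all 0.
By inclusion–exclusion the count is 45 − 28 + 0 = 17.

17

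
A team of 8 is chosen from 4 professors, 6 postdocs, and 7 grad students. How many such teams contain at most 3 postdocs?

18315

Split by how many postdocs are chosen (0 through 3).
Sum: C(6,0)·C(11,8) + C(6,1)·C(11,7) + C(6,2)·C(11,6) + C(6,3)·C(11,5) = 165 + 1980 + 6930 + 9240 = 18315.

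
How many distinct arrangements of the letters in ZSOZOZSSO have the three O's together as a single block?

140

Treat the 3 copies of O as a single block. The multiset to arrange is then {OOO, S, S, S, Z, Z, Z}, 7 items in all.
That gives (7)!/(3!·3!) = 140 arrangements.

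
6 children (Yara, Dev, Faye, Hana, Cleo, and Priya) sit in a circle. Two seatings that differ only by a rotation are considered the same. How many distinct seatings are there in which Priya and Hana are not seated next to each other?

Without the restriction there are (5)! = 120 seatings.
Those with Priya next to Hana: fuse the pair into one unit and seat 5 units around a circle — 2·(4)! = 48.
Subtracting, 120 − 48 = 72.

72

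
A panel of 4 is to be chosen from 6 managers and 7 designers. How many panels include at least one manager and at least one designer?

Total 4-person selections from all 13: C(13,4) = 715.
Subtract selections that omit an entire group: no managers → C(7,4) = 35; no designers → C(6,4) = 15.
Both groups omitted at once is impossible, so 715 − 50 = 665.

665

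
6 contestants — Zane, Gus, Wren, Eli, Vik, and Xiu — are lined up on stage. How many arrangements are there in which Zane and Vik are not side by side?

There are 6! = 720 arrangements in all. If Zane and Vik are adjacent, merging them into one block gives 2·(5)! = 240 arrangements.
Complementary counting: 720 − 240 = 480.

480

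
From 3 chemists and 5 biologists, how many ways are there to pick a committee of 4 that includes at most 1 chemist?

35

Split by how many chemists are chosen (0 through 1).
Sum: C(3,0)·C(5,4) + C(3,1)·C(5,3) = 5 + 30 = 35.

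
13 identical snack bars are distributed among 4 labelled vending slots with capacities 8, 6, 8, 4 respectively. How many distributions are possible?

245

Ignoring the caps, the number of non-negative solutions to x_1+…+x_4 = 13 is C(16,3) = 560.
Subtract solutions that violate a single cap (substitute x_i' = x_i − (cap_i+1)): x_1 ≥ 9 gives C(7,3) = 35; x_2 ≥ 7 gives C(9,3) = 84; x_3 ≥ 9 gives C(7,3) = 35; x_4 ≥ 5 gives C(11,3) = 165. Together 319.
Add back pairs where two caps are both exceeded: 0 + 0 + 0 + 0 + 4 + 0 = 4.
By inclusion–exclusion the count is 560 − 319 + 4 = 245.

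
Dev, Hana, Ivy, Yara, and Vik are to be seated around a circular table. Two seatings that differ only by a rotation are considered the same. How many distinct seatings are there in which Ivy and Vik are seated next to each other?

12

Treat {Ivy, Vik} as one unit (2 internal orders) and seat the resulting 4 units around the table: (3)! circular arrangements.
So 2 × (3)! = 2 × 6 = 12.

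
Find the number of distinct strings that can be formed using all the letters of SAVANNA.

The 7 letters of SAVANNA have repeats: A appearing 3 times and N appearing twice.
Dividing 7! = 5040 by 3!·2! = 12 for the repeated letters gives 420.

420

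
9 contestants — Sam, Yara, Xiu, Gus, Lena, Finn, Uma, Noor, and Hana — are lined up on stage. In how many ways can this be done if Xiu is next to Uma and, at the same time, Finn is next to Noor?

20160

Treat {Xiu,Uma} as one block (2 orders) and {Finn,Noor} as another (2 orders).
That leaves 7 units to arrange: 2 × 2 × 7! = 4 × 5040 = 20160.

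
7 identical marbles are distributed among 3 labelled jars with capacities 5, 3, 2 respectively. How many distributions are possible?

9

By stars and bars, unrestricted non-negative solutions to x_1+…+x_3 = 7 number C(7+2,2) = 36.
Subtract solutions that violate a single cap (substitute x_i' = x_i − (cap_i+1)): x_1 ≥ 6 gives C(3,2) = 3; x_2 ≥ 4 gives C(5,2) = 10; x_3 ≥ 3 gives C(6,2) = 15. Together 28.
Add back pairs where two caps are both exceeded: 0 + 0 + 1 = 1.
By inclusion–exclusion the count is 36 − 28 + 1 = 9.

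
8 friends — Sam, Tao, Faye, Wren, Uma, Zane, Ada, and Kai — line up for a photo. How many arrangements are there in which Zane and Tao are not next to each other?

There are 8! = 40320 arrangements in all. If Zane and Tao are adjacent, merging them into one block gives 2·(7)! = 10080 arrangements.
So 40320 − 10080 = 30240 arrangements keep them apart.

30240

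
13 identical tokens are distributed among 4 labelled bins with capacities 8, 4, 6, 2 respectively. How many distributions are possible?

Ignoring the caps, the number of non-negative solutions to x_1+…+x_4 = 13 is C(16,3) = 560.
Subtract solutions that violate a single cap (substitute x_i' = x_i − (cap_i+1)): x_1 ≥ 9 gives C(7,3) = 35; x_2 ≥ 5 gives C(11,3) = 165; x_3 ≥ 7 gives C(9,3) = 84; x_4 ≥ 3 gives C(13,3) = 286. Together 570.
Add back pairs where two caps are both exceeded: 0 + 0 + 4 + 4 + 56 + 20 = 84.
By inclusion–exclusion the count is 560 − 570 + 84 = 74.

74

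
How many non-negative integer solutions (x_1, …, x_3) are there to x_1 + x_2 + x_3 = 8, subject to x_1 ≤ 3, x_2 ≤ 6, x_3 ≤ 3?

13

Ignoring the caps, the number of non-negative solutions to x_1+…+x_3 = 8 is C(10,2) = 45.
Subtract solutions that violate a single cap (substitute x_i' = x_i − (cap_i+1)): x_1 ≥ 4 gives C(6,2) = 15; x_2 ≥ 7 gives C(3,2) = 3; x_3 ≥ 4 gives C(6,2) = 15. Together 33.
Add back pairs where two caps are both exceeded: 0 + 1 + 0 = 1.
By inclusion–exclusion the count is 45 − 33 + 1 = 13.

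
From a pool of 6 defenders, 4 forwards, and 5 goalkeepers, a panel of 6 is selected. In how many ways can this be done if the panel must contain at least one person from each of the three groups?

4250

With no constraint there are C(15,6) = 5005 possible selections.
Selections missing a whole group: no defenders → C(9,6) = 84; no forwards → C(11,6) = 462; no goalkeepers → C(10,6) = 210.
Add back selections omitting two groups (i.e. drawn from a single group): C(6,6) + C(4,6) + C(5,6) = 1.
By inclusion–exclusion: 5005 − 756 + 1 = 4250.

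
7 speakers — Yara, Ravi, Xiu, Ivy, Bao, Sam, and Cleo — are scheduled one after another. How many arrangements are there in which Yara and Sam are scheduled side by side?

1440

Treat {Yara, Sam} as a single unit. There are 6 units to order, and the pair itself can be ordered 2 ways.
So the count is 2·(6)! = 1440.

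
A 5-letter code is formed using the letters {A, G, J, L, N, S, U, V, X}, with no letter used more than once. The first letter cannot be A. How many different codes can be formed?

13440

The first letter has 9−1 = 8 choices (anything except A).
The remaining 4 letters are filled from the other 8 symbols without repetition: 8 × 7 × 6 × 5 = 1680.
Total: 8 × 1680 = 13440.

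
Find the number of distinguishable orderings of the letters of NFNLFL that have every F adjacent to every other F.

Treat the 2 copies of F as a single block. The multiset to arrange is then {FF, L, L, N, N}, 5 items in all.
That gives (5)!/(2!·2!) = 30 arrangements.

30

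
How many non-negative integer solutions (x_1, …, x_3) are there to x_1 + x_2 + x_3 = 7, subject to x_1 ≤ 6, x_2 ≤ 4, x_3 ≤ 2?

14

By stars and bars, unrestricted non-negative solutions to x_1+…+x_3 = 7 number C(7+2,2) = 36.
Subtract solutions that violate a single cap (substitute x_i' = x_i − (cap_i+1)): x_1 ≥ 7 gives C(2,2) = 1; x_2 ≥ 5 gives C(4,2) = 6; x_3 ≥ 3 gives C(6,2) = 15. Together 22.
No two caps can be exceeded simultaneously, so the pair terms are all 0.
By inclusion–exclusion the count is 36 − 22 + 0 = 14.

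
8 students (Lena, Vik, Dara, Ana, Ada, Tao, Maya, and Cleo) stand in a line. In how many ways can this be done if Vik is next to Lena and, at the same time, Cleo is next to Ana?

2880

Treat {Vik,Lena} as one block (2 orders) and {Cleo,Ana} as another (2 orders).
That leaves 6 units to arrange: 2 × 2 × 6! = 4 × 720 = 2880.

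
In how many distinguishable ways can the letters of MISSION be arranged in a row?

1260

MISSION has 7 letters with I appearing twice and S appearing twice.
The number of distinct arrangements is 7!/(2!·2!) = 5040/4 = 1260.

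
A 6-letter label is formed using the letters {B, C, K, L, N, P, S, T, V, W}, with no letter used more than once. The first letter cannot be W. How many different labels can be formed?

136080

The first letter has 10−1 = 9 choices (anything except W).
The remaining 5 letters are filled from the other 9 symbols without repetition: 9 × 8 × 7 × 6 × 5 = 15120.
Total: 9 × 15120 = 136080.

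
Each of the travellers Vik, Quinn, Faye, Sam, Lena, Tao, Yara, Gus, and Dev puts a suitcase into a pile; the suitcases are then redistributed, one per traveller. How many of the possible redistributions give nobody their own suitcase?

This is the derangement count D_9: permutations of 9 items with no fixed point.
By inclusion–exclusion this is Σ_{j=0}^{9} (−1)^j C(9,j)·(9−j)!.
Computing: 362880 − 362880 + 181440 − 60480 + 15120 − 3024 + 504 − 72 + 9 − 1 = 133496.

133496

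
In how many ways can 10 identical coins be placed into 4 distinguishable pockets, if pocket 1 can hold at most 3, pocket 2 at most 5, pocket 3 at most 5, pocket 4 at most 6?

By stars and bars, unrestricted non-negative solutions to x_1+…+x_4 = 10 number C(10+3,3) = 286.
Subtract solutions that violate a single cap (substitute x_i' = x_i − (cap_i+1)): x_1 ≥ 4 gives C(9,3) = 84; x_2 ≥ 6 gives C(7,3) = 35; x_3 ≥ 6 gives C(7,3) = 35; x_4 ≥ 7 gives C(6,3) = 20. Together 174.
Add back pairs where two caps are both exceeded: 1 + 1 + 0 + 0 + 0 + 0 = 2.
By inclusion–exclusion the count is 286 − 174 + 2 = 114.

114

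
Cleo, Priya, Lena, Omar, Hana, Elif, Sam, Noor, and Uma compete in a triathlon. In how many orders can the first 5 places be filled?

There are 9 choices for 1st place, 8 for 2nd, and so on down to 5 for position 5.
That gives 9 × 8 × 7 × 6 × 5 = 15120.

15120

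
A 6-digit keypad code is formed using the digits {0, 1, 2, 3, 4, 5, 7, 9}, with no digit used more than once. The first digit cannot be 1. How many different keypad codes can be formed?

The first digit has 8−1 = 7 choices (anything except 1).
The remaining 5 digits are filled from the other 7 symbols without repetition: 7 × 6 × 5 × 4 × 3 = 2520.
Total: 7 × 2520 = 17640.

17640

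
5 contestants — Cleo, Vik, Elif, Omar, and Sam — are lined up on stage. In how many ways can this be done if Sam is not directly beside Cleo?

72

There are 5! = 120 arrangements in all. If Sam and Cleo are adjacent, merging them into one block gives 2·(4)! = 48 arrangements.
So 120 − 48 = 72 arrangements keep them apart.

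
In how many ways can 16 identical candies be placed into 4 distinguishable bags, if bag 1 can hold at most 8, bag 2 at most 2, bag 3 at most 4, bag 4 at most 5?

By stars and bars, unrestricted non-negative solutions to x_1+…+x_4 = 16 number C(16+3,3) = 969.
Subtract solutions that violate a single cap (substitute x_i' = x_i − (cap_i+1)): x_1 ≥ 9 gives C(10,3) = 120; x_2 ≥ 3 gives C(16,3) = 560; x_3 ≥ 5 gives C(14,3) = 364; x_4 ≥ 6 gives C(13,3) = 286. Together 1330.
Add back pairs where two caps are both exceeded: 35 + 10 + 4 + 165 + 120 + 56 = 390.
Subtract triples: 0 + 0 + 0 + 10 = 10.
By inclusion–exclusion the count is 969 − 1330 + 390 − 10 = 19.

19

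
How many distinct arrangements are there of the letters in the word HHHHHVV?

21

HHHHHVV has 7 letters with H appearing 5 times and V appearing twice.
So there are 7! / (5!·2!) = 21 distinguishable arrangements.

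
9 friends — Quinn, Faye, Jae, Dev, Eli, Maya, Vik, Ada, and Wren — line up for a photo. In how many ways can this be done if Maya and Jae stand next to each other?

80640

Glue Maya and Jae into one block (2 internal orders), leaving 8 units to arrange in a row.
That gives 2 × 8! = 2 × 40320 = 80640.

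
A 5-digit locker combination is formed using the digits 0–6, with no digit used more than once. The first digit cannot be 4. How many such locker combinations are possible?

The first digit has 7−1 = 6 choices (anything except 4).
The remaining 4 digits are filled from the other 6 symbols without repetition: 6 × 5 × 4 × 3 = 360.
Total: 6 × 360 = 2160.

2160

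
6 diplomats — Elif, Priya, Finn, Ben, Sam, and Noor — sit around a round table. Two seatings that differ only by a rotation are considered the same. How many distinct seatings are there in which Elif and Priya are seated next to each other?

Treat {Elif, Priya} as one unit (2 internal orders) and seat the resulting 5 units around the table: (4)! circular arrangements.
So 2 × (4)! = 2 × 24 = 48.

48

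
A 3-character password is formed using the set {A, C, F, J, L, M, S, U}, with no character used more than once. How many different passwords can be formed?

Choose and order 3 of the 8 symbols: the first character has 8 options, the next 7, then 6.
That product is 8 × 7 × 6 = 336.

336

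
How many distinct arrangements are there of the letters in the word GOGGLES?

GOGGLES has 7 letters with G appearing 3 times.
Dividing 7! = 5040 by 3! = 6 for the repeated letters gives 840.

840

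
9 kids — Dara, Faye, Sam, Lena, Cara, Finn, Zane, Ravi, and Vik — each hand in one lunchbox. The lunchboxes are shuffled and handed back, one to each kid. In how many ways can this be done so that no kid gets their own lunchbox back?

This is the derangement count D_9: permutations of 9 items with no fixed point.
By inclusion–exclusion this is Σ_{j=0}^{9} (−1)^j C(9,j)·(9−j)!.
Computing: 362880 − 362880 + 181440 − 60480 + 15120 − 3024 + 504 − 72 + 9 − 1 = 133496.

133496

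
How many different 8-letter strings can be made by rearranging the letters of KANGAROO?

10080

The 8 letters of KANGAROO have repeats: A appearing twice and O appearing twice.
Dividing 8! = 40320 by 2!·2! = 4 for the repeated letters gives 10080.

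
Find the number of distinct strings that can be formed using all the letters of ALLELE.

60

The 6 letters of ALLELE have repeats: E appearing twice and L appearing 3 times.
The number of distinct arrangements is 6!/(3!·2!) = 720/12 = 60.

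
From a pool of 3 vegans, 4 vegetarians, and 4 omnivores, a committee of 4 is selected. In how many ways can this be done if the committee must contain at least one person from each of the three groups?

192

Unrestricted: C(11,4) = 330 ways to pick any 4 of the 11.
Subtract selections that omit an entire group: no vegans → C(8,4) = 70; no vegetarians → C(7,4) = 35; no omnivores → C(7,4) = 35.
Add back selections omitting two groups (i.e. drawn from a single group): C(3,4) + C(4,4) + C(4,4) = 2.
By inclusion–exclusion: 330 − 140 + 2 = 192.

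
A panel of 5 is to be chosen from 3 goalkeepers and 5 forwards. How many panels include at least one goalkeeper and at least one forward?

With no constraint there are C(8,5) = 56 possible selections.
Subtract selections that omit an entire group: no goalkeepers → C(5,5) = 1; no forwards → C(3,5) = 0.
Both groups omitted at once is impossible, so 56 − 1 = 55.

55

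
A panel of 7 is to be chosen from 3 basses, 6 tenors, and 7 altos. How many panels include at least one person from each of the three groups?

9569

Unrestricted: C(16,7) = 11440 ways to pick any 7 of the 16.
Selections missing a whole group: no basses → C(13,7) = 1716; no tenors → C(10,7) = 120; no altos → C(9,7) = 36.
Add back selections omitting two groups (i.e. drawn from a single group): C(3,7) + C(6,7) + C(7,7) = 1.
By inclusion–exclusion: 11440 − 1872 + 1 = 9569.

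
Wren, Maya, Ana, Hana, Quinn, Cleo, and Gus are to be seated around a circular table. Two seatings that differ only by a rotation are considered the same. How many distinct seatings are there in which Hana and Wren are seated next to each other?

240

Glue Hana and Wren into a block (2 internal orders). Seating 6 units around a circle gives (5)! arrangements.
So 2 × (5)! = 2 × 120 = 240.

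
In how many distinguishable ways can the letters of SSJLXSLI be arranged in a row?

SSJLXSLI has 8 letters with L appearing twice and S appearing 3 times.
So there are 8! / (3!·2!) = 3360 distinguishable arrangements.

3360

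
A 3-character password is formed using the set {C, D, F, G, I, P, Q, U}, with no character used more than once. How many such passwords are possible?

336

With no repetition, fill the 3 characters in order: 8 choices, then 7, down to 6.
8 × 7 × 6 = 336.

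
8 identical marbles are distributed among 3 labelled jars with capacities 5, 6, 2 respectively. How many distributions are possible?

Ignoring the caps, the number of non-negative solutions to x_1+…+x_3 = 8 is C(10,2) = 45.
Subtract solutions that violate a single cap (substitute x_i' = x_i − (cap_i+1)): x_1 ≥ 6 gives C(4,2) = 6; x_2 ≥ 7 gives C(3,2) = 3; x_3 ≥ 3 gives C(7,2) = 21. Together 30.
No two caps can be exceeded simultaneously, so the pair terms are all 0.
By inclusion–exclusion the count is 45 − 30 + 0 = 15.

15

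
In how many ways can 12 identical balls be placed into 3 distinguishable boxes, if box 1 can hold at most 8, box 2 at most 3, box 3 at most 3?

Without the upper bounds there are C(14,2) = 91 ways to split 12 among 3 boxes.
Subtract solutions that violate a single cap (substitute x_i' = x_i − (cap_i+1)): x_1 ≥ 9 gives C(5,2) = 10; x_2 ≥ 4 gives C(10,2) = 45; x_3 ≥ 4 gives C(10,2) = 45. Together 100.
Add back pairs where two caps are both exceeded: 0 + 0 + 15 = 15.
By inclusion–exclusion the count is 91 − 100 + 15 = 6.

6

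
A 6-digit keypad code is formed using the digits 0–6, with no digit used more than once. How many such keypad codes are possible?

5040

Choose and order 6 of the 7 symbols: the first digit has 7 options, the next 6, and so on down to 2.
That product is 7 × 6 × 5 × 4 × 3 × 2 = 5040.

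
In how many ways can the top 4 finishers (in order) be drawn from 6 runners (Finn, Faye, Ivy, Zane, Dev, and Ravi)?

This is an ordered selection of 4 from 6: P(6,4).
That gives 6 × 5 × 4 × 3 = 360.

360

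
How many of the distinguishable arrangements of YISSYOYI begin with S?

420

With the first slot taken by S, it remains to arrange the other 7 letters (YISYOYI).
Those 7 letters have I appearing twice and Y appearing 3 times, giving (7)!/(3!·2!) = 420.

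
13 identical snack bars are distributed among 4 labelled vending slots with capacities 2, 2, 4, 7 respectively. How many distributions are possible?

10

Ignoring the caps, the number of non-negative solutions to x_1+…+x_4 = 13 is C(16,3) = 560.
Subtract solutions that violate a single cap (substitute x_i' = x_i − (cap_i+1)): x_1 ≥ 3 gives C(13,3) = 286; x_2 ≥ 3 gives C(13,3) = 286; x_3 ≥ 5 gives C(11,3) = 165; x_4 ≥ 8 gives C(8,3) = 56. Together 793.
Add back pairs where two caps are both exceeded: 120 + 56 + 10 + 56 + 10 + 1 = 253.
Subtract triples: 10 + 0 + 0 + 0 = 10.
By inclusion–exclusion the count is 560 − 793 + 253 − 10 = 10.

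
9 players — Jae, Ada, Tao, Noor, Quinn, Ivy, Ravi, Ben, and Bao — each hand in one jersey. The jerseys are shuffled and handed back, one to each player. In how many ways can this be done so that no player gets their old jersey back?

Let Aᵢ be the assignments in which player i gets their old jersey. We want the size of the complement of A₁∪…∪A_9.
By inclusion–exclusion this is Σ_{j=0}^{9} (−1)^j C(9,j)·(9−j)!.
Computing: 362880 − 362880 + 181440 − 60480 + 15120 − 3024 + 504 − 72 + 9 − 1 = 133496.

133496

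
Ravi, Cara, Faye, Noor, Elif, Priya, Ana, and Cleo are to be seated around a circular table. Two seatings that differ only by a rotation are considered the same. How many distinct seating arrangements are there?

5040

Around a circle, 8 distinct people have 8!/8 = (7)! = 5040 rotationally distinct seatings.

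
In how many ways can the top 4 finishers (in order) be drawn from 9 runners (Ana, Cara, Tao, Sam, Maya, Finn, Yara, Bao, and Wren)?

There are 9 choices for 1st place, 8 for 2nd, and so on down to 6 for position 4.
That gives 9 × 8 × 7 × 6 = 3024.

3024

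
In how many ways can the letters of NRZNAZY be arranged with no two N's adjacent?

900

Total arrangements of NRZNAZY: 7!/(2!·2!) = 1260.
If the two N's are adjacent, glue them into one block, leaving 6 items to arrange: (6)!/(2!) = 360 ways.
Hence 1260 − 360 = 900.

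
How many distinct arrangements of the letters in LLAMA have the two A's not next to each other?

There are 5!/(2!·2!) = 30 arrangements of LLAMA in total.
Arrangements with the A's together: treat AA as one letter, giving (4)!/(2!) = 12.
Hence 30 − 12 = 18.

18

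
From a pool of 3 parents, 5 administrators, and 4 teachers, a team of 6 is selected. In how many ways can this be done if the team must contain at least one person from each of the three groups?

805

With no constraint there are C(12,6) = 924 possible selections.
Subtract selections that omit an entire group: no parents → C(9,6) = 84; no administrators → C(7,6) = 7; no teachers → C(8,6) = 28.
Add back selections omitting two groups (i.e. drawn from a single group): C(3,6) + C(5,6) + C(4,6) = 0.
By inclusion–exclusion: 924 − 119 + 0 = 805.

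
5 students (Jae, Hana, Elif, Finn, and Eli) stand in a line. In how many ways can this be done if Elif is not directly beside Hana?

Of the 5! = 120 arrangements, those with Elif and Hana adjacent number 2 × 4! = 48 (treat the pair as a block with 2 internal orders).
Complementary counting: 120 − 48 = 72.

72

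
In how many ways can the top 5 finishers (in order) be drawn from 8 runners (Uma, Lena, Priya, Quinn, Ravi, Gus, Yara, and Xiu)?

6720

This is an ordered selection of 5 from 8: P(8,5).
That gives 8 × 7 × 6 × 5 × 4 = 6720.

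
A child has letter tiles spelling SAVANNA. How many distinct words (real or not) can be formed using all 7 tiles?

420

The 7 letters of SAVANNA have repeats: A appearing 3 times and N appearing twice.
So there are 7! / (3!·2!) = 420 distinguishable arrangements.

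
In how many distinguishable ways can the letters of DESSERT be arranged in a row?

DESSERT has 7 letters with E appearing twice and S appearing twice.
Dividing 7! = 5040 by 2!·2! = 4 for the repeated letters gives 1260.

1260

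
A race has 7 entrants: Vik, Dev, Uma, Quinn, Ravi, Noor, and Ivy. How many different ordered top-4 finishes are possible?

840

There are 7 choices for 1st place, 6 for 2nd, and so on down to 4 for position 4.
That gives 7 × 6 × 5 × 4 = 840.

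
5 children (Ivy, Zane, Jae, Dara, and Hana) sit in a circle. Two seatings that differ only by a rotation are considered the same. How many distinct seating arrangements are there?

24

Around a circle, 5 distinct people have 5!/5 = (4)! = 24 rotationally distinct seatings.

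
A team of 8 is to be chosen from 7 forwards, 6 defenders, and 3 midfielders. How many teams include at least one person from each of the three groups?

Unrestricted: C(16,8) = 12870 ways to pick any 8 of the 16.
Selections missing a whole group: no forwards → C(9,8) = 9; no defenders → C(10,8) = 45; no midfielders → C(13,8) = 1287.
Add back selections omitting two groups (i.e. drawn from a single group): C(7,8) + C(6,8) + C(3,8) = 0.
By inclusion–exclusion: 12870 − 1341 + 0 = 11529.

11529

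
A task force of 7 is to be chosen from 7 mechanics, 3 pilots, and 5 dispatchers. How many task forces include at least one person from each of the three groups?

5516

Unrestricted: C(15,7) = 6435 ways to pick any 7 of the 15.
Subtract selections that omit an entire group: no mechanics → C(8,7) = 8; no pilots → C(12,7) = 792; no dispatchers → C(10,7) = 120.
Add back selections omitting two groups (i.e. drawn from a single group): C(7,7) + C(3,7) + C(5,7) = 1.
By inclusion–exclusion: 6435 − 920 + 1 = 5516.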